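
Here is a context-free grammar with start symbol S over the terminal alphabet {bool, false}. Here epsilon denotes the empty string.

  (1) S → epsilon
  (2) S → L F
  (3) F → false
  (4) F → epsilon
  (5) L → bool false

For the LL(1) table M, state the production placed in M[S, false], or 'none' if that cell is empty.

none

FIRST(F) = {epsilon, false}
FIRST(L) = {bool}
FIRST(S) = {epsilon, bool}  (via L F)
FOLLOW(S) includes $ since S is the start symbol.
FOLLOW(S): S appears on no right-hand side. Thus FOLLOW(S) = {$}.
For S → epsilon: FIRST(epsilon) = {epsilon}, so it goes in M[S, t] for t ∈ {}; since epsilon ∈ FIRST, also for every t ∈ FOLLOW(S) = {$}.
For S → L F: FIRST(L F) = {bool}, so it goes in M[S, t] for t ∈ {bool}.
None of these place a production in M[S, false].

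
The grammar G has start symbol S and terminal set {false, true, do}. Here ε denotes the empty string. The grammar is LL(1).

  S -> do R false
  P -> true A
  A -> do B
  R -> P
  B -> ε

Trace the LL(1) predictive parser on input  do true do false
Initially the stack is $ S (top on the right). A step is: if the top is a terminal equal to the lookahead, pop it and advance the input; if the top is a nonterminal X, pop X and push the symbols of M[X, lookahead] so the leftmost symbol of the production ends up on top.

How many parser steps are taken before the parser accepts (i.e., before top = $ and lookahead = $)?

9

     Stack           Input               Action
  1  $ S             do true do false $  expand S -> do R false
  2  $ false R do    do true do false $  match do
  3  $ false R       true do false $     expand R -> P
  4  $ false P       true do false $     expand P -> true A
  5  $ false A true  true do false $     match true
  6  $ false A       do false $          expand A -> do B
  7  $ false B do    do false $          match do
  8  $ false B       false $             expand B -> ε
  9  $ false         false $             match false
Accept reached after 9 steps.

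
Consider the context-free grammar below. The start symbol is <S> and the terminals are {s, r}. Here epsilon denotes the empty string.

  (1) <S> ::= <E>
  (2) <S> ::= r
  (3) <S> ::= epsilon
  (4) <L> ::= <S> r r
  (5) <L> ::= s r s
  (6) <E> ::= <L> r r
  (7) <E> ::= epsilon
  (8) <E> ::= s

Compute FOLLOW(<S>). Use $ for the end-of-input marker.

{$, r}

FIRST(<S>) = {epsilon, r, s}  (via <E>)
FIRST(<L>) = {r, s}  (via <S> r r)
FIRST(<E>) = {epsilon, r, s}  (via <L> r r)
FOLLOW(<S>) includes $ since <S> is the start symbol.
FOLLOW(<S>): in <L>::=<S> r r, <S> is followed by r r with FIRST {r}. Thus FOLLOW(<S>) = {$, r}.
FOLLOW(<L>): in <E>::=<L> r r, <L> is followed by r r with FIRST {r}. Thus FOLLOW(<L>) = {r}.
FOLLOW(<E>): in <S>::=<E>, the suffix after <E> is empty, so FOLLOW(<E>) ⊇ FOLLOW(<S>) = {$, r}. Thus FOLLOW(<E>) = {$, r}.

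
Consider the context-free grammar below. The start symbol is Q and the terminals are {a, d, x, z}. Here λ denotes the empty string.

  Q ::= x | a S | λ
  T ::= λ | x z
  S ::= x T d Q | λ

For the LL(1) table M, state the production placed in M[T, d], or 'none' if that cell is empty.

FIRST(Q) = {λ, a, x}
FIRST(T) = {λ, x}
FIRST(S) = {λ, x}
FOLLOW(Q) includes $ since Q is the start symbol.
FOLLOW(T): in S::=x T d Q, T is followed by d Q with FIRST {d}. Thus FOLLOW(T) = {d}.
For T ::= λ: FIRST(λ) = {λ}, so it goes in M[T, t] for t ∈ {}; since λ ∈ FIRST, also for every t ∈ FOLLOW(T) = {d}.
For T ::= x z: FIRST(x z) = {x}, so it goes in M[T, t] for t ∈ {x}.

T ::= λ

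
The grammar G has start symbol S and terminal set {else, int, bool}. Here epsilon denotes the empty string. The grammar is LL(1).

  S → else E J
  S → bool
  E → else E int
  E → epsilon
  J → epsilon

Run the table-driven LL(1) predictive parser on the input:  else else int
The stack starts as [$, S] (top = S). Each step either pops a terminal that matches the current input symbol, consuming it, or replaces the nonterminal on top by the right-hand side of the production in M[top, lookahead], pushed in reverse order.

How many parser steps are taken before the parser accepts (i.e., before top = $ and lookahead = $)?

7

     Stack           Input            Action
  1  $ S             else else int $  expand S → else E J
  2  $ J E else      else else int $  match else
  3  $ J E           else int $       expand E → else E int
  4  $ J int E else  else int $       match else
  5  $ J int E       int $            expand E → epsilon
  6  $ J int         int $            match int
  7  $ J             $                expand J → epsilon
Accept reached after 7 steps.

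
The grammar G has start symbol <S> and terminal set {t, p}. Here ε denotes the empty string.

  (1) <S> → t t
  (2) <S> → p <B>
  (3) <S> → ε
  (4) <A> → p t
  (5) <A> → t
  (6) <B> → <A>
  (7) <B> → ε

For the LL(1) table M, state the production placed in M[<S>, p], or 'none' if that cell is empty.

<S> → p <B>

FIRST(<S>): from <S>→t t we get {t}; from <S>→p <B> we get {p}; from <S>→ε we get {ε}. So FIRST(<S>) = {ε, p, t}.
FIRST(<A>): from <A>→p t we get {p}; from <A>→t we get {t}. So FIRST(<A>) = {p, t}.
FIRST(<B>): from <B>→<A> we get {p, t}; from <B>→ε we get {ε}. So FIRST(<B>) = {ε, p, t}.
FOLLOW(<S>) includes $ since <S> is the start symbol.
FOLLOW(<S>): <S> appears on no right-hand side. Thus FOLLOW(<S>) = {$}.
For <S> → t t: FIRST(t t) = {t}, so it goes in M[<S>, t] for t ∈ {t}.
For <S> → p <B>: FIRST(p <B>) = {p}, so it goes in M[<S>, t] for t ∈ {p}.
For <S> → ε: FIRST(ε) = {ε}, so it goes in M[<S>, t] for t ∈ {}; since ε ∈ FIRST, also for every t ∈ FOLLOW(<S>) = {$}.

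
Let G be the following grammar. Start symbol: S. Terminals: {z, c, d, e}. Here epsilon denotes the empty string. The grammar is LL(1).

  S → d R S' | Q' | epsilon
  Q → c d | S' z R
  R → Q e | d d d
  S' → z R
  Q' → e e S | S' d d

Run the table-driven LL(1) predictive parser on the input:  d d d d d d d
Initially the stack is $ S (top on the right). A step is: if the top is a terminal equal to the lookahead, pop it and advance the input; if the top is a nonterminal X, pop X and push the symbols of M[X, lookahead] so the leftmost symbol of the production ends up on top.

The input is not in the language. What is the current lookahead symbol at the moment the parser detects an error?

step 1: stack=$ S  input=d d d d d d d $  — expand S → d R S'
step 2: stack=$ S' R d  input=d d d d d d d $  — match d
step 3: stack=$ S' R  input=d d d d d d $  — expand R → d d d
step 4: stack=$ S' d d d  input=d d d d d d $  — match d
step 5: stack=$ S' d d  input=d d d d d $  — match d
step 6: stack=$ S' d  input=d d d d $  — match d
step 7: stack=$ S'  input=d d d $  — error: M[S', d] is empty

d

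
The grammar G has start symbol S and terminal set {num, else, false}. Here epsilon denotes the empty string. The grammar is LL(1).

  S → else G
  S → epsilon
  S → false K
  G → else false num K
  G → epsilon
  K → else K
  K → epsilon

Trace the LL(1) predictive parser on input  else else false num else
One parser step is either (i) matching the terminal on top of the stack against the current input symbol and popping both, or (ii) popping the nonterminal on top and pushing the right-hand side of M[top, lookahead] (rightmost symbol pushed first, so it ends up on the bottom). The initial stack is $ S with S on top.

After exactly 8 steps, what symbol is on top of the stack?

     Stack               Input                       Action
  1  $ S                 else else false num else $  expand S → else G
  2  $ G else            else else false num else $  match else
  3  $ G                 else false num else $       expand G → else false num K
  4  $ K num false else  else false num else $       match else
  5  $ K num false       false num else $            match false
  6  $ K num             num else $                  match num
  7  $ K                 else $                      expand K → else K
  8  $ K else            else $                      match else
Stack after step 8: $ K (top = K).

K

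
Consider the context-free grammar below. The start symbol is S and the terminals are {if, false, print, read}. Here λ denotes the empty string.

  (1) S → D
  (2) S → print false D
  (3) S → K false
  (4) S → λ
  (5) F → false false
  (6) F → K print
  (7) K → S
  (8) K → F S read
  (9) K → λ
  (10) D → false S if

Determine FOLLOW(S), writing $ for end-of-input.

FIRST(D) = {false}
FIRST(S) = {λ, false, print}  (via D, K false)
FIRST(F) = {false, print}  (via K print)
FIRST(K) = {λ, false, print}  (via S, F S read)
FOLLOW(S) includes $ since S is the start symbol.
FOLLOW(F): in K→F S read, F is followed by S read with FIRST {false, print, read}. Thus FOLLOW(F) = {false, print, read}.
FOLLOW(K): in S→K false, K is followed by false with FIRST {false}; in F→K print, K is followed by print with FIRST {print}. Thus FOLLOW(K) = {false, print}.
FOLLOW(S): in K→S, the suffix after S is empty, so FOLLOW(S) ⊇ FOLLOW(K) = {false, print}; in K→F S read, S is followed by read with FIRST {read}; in D→false S if, S is followed by if with FIRST {if}. Thus FOLLOW(S) = {$, false, if, print, read}.
FOLLOW(D): in S→D, the suffix after D is empty, so FOLLOW(D) ⊇ FOLLOW(S) = {$, false, if, print, read}; in S→print false D, the suffix after D is empty, so FOLLOW(D) ⊇ FOLLOW(S) = {$, false, if, print, read}. Thus FOLLOW(D) = {$, false, if, print, read}.

{$, false, if, print, read}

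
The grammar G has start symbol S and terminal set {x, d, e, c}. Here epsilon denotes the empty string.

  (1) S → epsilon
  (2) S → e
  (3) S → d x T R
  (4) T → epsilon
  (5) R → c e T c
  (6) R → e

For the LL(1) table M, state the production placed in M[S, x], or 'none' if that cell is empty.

none

FIRST(S): from S→epsilon we get {epsilon}; from S→e we get {e}; from S→d x T R we get {d}. So FIRST(S) = {epsilon, d, e}.
FIRST(T): from T→epsilon we get {epsilon}. So FIRST(T) = {epsilon}.
FIRST(R): from R→c e T c we get {c}; from R→e we get {e}. So FIRST(R) = {c, e}.
FOLLOW(S) includes $ since S is the start symbol.
FOLLOW(S): S appears on no right-hand side. Thus FOLLOW(S) = {$}.
For S → epsilon: FIRST(epsilon) = {epsilon}, so it goes in M[S, t] for t ∈ {}; since epsilon ∈ FIRST, also for every t ∈ FOLLOW(S) = {$}.
For S → e: FIRST(e) = {e}, so it goes in M[S, t] for t ∈ {e}.
For S → d x T R: FIRST(d x T R) = {d}, so it goes in M[S, t] for t ∈ {d}.
None of these place a production in M[S, x].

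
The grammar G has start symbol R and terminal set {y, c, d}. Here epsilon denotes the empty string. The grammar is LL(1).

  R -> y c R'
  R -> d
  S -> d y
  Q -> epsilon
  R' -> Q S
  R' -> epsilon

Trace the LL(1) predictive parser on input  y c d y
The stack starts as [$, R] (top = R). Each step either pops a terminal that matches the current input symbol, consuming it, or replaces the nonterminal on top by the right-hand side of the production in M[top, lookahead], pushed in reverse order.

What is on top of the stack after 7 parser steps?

y

     Stack     Input      Action
  1  $ R       y c d y $  expand R -> y c R'
  2  $ R' c y  y c d y $  match y
  3  $ R' c    c d y $    match c
  4  $ R'      d y $      expand R' -> Q S
  5  $ S Q     d y $      expand Q -> epsilon
  6  $ S       d y $      expand S -> d y
  7  $ y d     d y $      match d
Stack after step 7: $ y (top = y).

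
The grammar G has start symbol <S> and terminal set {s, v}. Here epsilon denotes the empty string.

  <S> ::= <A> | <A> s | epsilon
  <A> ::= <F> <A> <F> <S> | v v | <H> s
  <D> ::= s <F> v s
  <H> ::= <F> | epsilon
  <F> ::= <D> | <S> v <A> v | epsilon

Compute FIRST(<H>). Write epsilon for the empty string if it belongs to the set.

{epsilon, s, v}

FIRST(<D>) = {s}
FIRST(<S>) = {epsilon, s, v}  (via <A>, <A> s)
FIRST(<F>) = {epsilon, s, v}  (via <D>, <S> v <A> v)
FIRST(<H>) = {epsilon, s, v}  (via <F>)
FIRST(<A>) = {s, v}  (via <F> <A> <F> <S>, <H> s)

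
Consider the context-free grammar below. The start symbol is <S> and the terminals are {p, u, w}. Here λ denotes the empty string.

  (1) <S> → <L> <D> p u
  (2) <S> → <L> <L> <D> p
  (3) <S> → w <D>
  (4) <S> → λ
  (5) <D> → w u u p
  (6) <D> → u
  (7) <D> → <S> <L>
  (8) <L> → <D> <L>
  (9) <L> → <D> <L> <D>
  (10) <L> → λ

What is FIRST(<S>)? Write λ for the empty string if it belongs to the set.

{λ, p, u, w}

FIRST(<S>) = {λ, p, u, w}  (via <L> <D> p u, <L> <L> <D> p)
FIRST(<D>) = {λ, p, u, w}  (via <S> <L>)
FIRST(<L>) = {λ, p, u, w}  (via <D> <L>, <D> <L> <D>)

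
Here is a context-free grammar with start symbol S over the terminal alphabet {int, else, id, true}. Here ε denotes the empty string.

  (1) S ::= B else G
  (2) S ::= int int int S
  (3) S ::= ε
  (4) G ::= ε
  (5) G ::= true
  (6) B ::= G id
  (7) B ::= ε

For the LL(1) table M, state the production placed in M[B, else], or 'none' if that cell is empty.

B ::= ε

FIRST(G): from G::=ε we get {ε}; from G::=true we get {true}. So FIRST(G) = {ε, true}.
FIRST(B): from B::=G id we get {id, true}; from B::=ε we get {ε}. So FIRST(B) = {ε, id, true}.
FIRST(S): from S::=B else G we get {else, id, true}; from S::=int int int S we get {int}; from S::=ε we get {ε}. So FIRST(S) = {ε, else, id, int, true}.
FOLLOW(S) includes $ since S is the start symbol.
FOLLOW(B): in S::=B else G, B is followed by else G with FIRST {else}. Thus FOLLOW(B) = {else}.
For B ::= G id: FIRST(G id) = {id, true}, so it goes in M[B, t] for t ∈ {id, true}.
For B ::= ε: FIRST(ε) = {ε}, so it goes in M[B, t] for t ∈ {}; since ε ∈ FIRST, also for every t ∈ FOLLOW(B) = {else}.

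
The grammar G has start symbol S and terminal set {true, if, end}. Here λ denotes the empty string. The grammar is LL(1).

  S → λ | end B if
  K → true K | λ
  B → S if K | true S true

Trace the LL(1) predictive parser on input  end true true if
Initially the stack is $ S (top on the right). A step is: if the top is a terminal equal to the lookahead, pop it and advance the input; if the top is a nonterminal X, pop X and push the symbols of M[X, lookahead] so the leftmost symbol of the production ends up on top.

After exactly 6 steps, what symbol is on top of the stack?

if

step 1: stack=$ S  input=end true true if $  — expand S → end B if
step 2: stack=$ if B end  input=end true true if $  — match end
step 3: stack=$ if B  input=true true if $  — expand B → true S true
step 4: stack=$ if true S true  input=true true if $  — match true
step 5: stack=$ if true S  input=true if $  — expand S → λ
step 6: stack=$ if true  input=true if $  — match true
Stack after step 6: $ if (top = if).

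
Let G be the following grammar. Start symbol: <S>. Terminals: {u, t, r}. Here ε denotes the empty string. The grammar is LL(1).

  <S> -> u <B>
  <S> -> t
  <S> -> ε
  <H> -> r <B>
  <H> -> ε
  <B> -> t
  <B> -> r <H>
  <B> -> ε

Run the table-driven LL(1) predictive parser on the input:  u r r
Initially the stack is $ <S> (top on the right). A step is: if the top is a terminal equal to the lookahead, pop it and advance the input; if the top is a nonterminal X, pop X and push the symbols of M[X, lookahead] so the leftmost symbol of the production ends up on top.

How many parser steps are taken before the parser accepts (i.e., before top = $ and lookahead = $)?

7

step 1: stack=$ <S>  input=u r r $  — expand <S> -> u <B>
step 2: stack=$ <B> u  input=u r r $  — match u
step 3: stack=$ <B>  input=r r $  — expand <B> -> r <H>
step 4: stack=$ <H> r  input=r r $  — match r
step 5: stack=$ <H>  input=r $  — expand <H> -> r <B>
step 6: stack=$ <B> r  input=r $  — match r
step 7: stack=$ <B>  input=$  — expand <B> -> ε
Accept reached after 7 steps.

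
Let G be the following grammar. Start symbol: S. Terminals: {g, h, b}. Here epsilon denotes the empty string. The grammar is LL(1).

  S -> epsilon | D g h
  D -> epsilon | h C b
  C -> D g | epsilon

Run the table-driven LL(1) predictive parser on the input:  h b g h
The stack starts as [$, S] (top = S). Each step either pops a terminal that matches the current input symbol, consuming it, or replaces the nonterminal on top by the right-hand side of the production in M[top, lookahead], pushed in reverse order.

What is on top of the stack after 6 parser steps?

step 1: stack=$ S  input=h b g h $  — expand S -> D g h
step 2: stack=$ h g D  input=h b g h $  — expand D -> h C b
step 3: stack=$ h g b C h  input=h b g h $  — match h
step 4: stack=$ h g b C  input=b g h $  — expand C -> epsilon
step 5: stack=$ h g b  input=b g h $  — match b
step 6: stack=$ h g  input=g h $  — match g
Stack after step 6: $ h (top = h).

h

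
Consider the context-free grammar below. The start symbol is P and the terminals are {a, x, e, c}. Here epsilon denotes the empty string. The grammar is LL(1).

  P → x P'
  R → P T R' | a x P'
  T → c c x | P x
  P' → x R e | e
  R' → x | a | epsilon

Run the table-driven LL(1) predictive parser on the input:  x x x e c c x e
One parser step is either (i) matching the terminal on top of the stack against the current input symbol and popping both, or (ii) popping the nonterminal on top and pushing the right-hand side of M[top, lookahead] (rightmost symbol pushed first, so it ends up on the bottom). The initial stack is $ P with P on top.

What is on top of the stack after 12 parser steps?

x

step 1: stack=$ P  input=x x x e c c x e $  — expand P → x P'
step 2: stack=$ P' x  input=x x x e c c x e $  — match x
step 3: stack=$ P'  input=x x e c c x e $  — expand P' → x R e
step 4: stack=$ e R x  input=x x e c c x e $  — match x
step 5: stack=$ e R  input=x e c c x e $  — expand R → P T R'
step 6: stack=$ e R' T P  input=x e c c x e $  — expand P → x P'
step 7: stack=$ e R' T P' x  input=x e c c x e $  — match x
step 8: stack=$ e R' T P'  input=e c c x e $  — expand P' → e
step 9: stack=$ e R' T e  input=e c c x e $  — match e
step 10: stack=$ e R' T  input=c c x e $  — expand T → c c x
step 11: stack=$ e R' x c c  input=c c x e $  — match c
step 12: stack=$ e R' x c  input=c x e $  — match c
Stack after step 12: $ e R' x (top = x).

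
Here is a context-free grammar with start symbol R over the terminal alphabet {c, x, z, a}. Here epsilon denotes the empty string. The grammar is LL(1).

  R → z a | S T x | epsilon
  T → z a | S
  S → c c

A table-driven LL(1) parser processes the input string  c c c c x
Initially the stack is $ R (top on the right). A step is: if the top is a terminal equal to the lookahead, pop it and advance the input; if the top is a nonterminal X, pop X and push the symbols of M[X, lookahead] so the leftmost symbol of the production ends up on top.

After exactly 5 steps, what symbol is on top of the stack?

S

step 1: stack=$ R  input=c c c c x $  — expand R → S T x
step 2: stack=$ x T S  input=c c c c x $  — expand S → c c
step 3: stack=$ x T c c  input=c c c c x $  — match c
step 4: stack=$ x T c  input=c c c x $  — match c
step 5: stack=$ x T  input=c c x $  — expand T → S
Stack after step 5: $ x S (top = S).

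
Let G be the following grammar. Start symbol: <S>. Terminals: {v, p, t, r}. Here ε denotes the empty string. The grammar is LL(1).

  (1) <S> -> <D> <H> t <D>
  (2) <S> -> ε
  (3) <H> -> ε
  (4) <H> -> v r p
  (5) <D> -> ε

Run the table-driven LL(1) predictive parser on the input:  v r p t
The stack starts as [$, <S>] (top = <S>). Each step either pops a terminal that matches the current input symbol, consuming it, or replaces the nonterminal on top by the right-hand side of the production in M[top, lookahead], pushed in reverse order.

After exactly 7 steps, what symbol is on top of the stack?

step 1: stack=$ <S>  input=v r p t $  — expand <S> -> <D> <H> t <D>
step 2: stack=$ <D> t <H> <D>  input=v r p t $  — expand <D> -> ε
step 3: stack=$ <D> t <H>  input=v r p t $  — expand <H> -> v r p
step 4: stack=$ <D> t p r v  input=v r p t $  — match v
step 5: stack=$ <D> t p r  input=r p t $  — match r
step 6: stack=$ <D> t p  input=p t $  — match p
step 7: stack=$ <D> t  input=t $  — match t
Stack after step 7: $ <D> (top = <D>).

<D>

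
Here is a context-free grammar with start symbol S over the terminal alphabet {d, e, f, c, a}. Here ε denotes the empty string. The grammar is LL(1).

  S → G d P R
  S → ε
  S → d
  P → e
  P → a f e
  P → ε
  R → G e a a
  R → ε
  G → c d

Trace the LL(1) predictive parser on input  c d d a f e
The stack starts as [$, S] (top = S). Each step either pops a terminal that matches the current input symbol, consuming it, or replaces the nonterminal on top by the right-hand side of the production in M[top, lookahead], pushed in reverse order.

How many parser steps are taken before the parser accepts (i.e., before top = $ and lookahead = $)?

step 1: stack=$ S  input=c d d a f e $  — expand S → G d P R
step 2: stack=$ R P d G  input=c d d a f e $  — expand G → c d
step 3: stack=$ R P d d c  input=c d d a f e $  — match c
step 4: stack=$ R P d d  input=d d a f e $  — match d
step 5: stack=$ R P d  input=d a f e $  — match d
step 6: stack=$ R P  input=a f e $  — expand P → a f e
step 7: stack=$ R e f a  input=a f e $  — match a
step 8: stack=$ R e f  input=f e $  — match f
step 9: stack=$ R e  input=e $  — match e
step 10: stack=$ R  input=$  — expand R → ε
Accept reached after 10 steps.

10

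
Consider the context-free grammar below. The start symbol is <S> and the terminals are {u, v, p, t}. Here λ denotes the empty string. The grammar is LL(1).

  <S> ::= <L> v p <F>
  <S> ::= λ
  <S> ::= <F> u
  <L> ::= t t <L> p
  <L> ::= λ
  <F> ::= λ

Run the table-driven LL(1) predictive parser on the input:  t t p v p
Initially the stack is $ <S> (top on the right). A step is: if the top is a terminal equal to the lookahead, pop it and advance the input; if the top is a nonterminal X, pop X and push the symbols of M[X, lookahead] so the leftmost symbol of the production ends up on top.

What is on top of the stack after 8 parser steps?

     Stack                Input        Action
  1  $ <S>                t t p v p $  expand <S> ::= <L> v p <F>
  2  $ <F> p v <L>        t t p v p $  expand <L> ::= t t <L> p
  3  $ <F> p v p <L> t t  t t p v p $  match t
  4  $ <F> p v p <L> t    t p v p $    match t
  5  $ <F> p v p <L>      p v p $      expand <L> ::= λ
  6  $ <F> p v p          p v p $      match p
  7  $ <F> p v            v p $        match v
  8  $ <F> p              p $          match p
Stack after step 8: $ <F> (top = <F>).

<F>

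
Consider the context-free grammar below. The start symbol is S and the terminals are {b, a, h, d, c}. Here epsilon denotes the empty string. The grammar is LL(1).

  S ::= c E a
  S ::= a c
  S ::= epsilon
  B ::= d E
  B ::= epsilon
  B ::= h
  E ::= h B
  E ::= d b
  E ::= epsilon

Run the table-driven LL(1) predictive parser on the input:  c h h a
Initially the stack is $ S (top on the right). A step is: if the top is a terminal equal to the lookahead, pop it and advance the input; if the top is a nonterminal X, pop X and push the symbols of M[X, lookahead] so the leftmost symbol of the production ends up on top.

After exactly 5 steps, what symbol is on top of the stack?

h

     Stack    Input      Action
  1  $ S      c h h a $  expand S ::= c E a
  2  $ a E c  c h h a $  match c
  3  $ a E    h h a $    expand E ::= h B
  4  $ a B h  h h a $    match h
  5  $ a B    h a $      expand B ::= h
Stack after step 5: $ a h (top = h).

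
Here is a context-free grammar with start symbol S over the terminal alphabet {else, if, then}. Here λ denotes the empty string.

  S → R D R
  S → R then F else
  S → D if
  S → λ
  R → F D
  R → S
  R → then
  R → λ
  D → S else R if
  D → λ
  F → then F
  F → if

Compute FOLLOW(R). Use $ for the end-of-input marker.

{$, else, if, then}

FIRST(F) = {if, then}
FIRST(S) = {λ, else, if, then}  (via R D R, R then F else, D if)
FIRST(R) = {λ, else, if, then}  (via F D, S)
FIRST(D) = {λ, else, if, then}  (via S else R if)
FOLLOW(S) includes $ since S is the start symbol.
FOLLOW(S): in R→S, the suffix after S is empty, so FOLLOW(S) ⊇ FOLLOW(R) = {$, else, if, then}; in D→S else R if, S is followed by else R if with FIRST {else}. Thus FOLLOW(S) = {$, else, if, then}.
FOLLOW(R): in S→R D R (occurrence 1), R is followed by D R with FIRST {λ, else, if, then}; in S→R D R (occurrence 1), the suffix after R is nullable, so FOLLOW(R) ⊇ FOLLOW(S) = {$, else, if, then}; in S→R D R (occurrence 2), the suffix after R is empty, so FOLLOW(R) ⊇ FOLLOW(S) = {$, else, if, then}; in S→R then F else, R is followed by then F else with FIRST {then}; in D→S else R if, R is followed by if with FIRST {if}. Thus FOLLOW(R) = {$, else, if, then}.
FOLLOW(D): in S→R D R, D is followed by R with FIRST {λ, else, if, then}; in S→R D R, the suffix after D is nullable, so FOLLOW(D) ⊇ FOLLOW(S) = {$, else, if, then}; in S→D if, D is followed by if with FIRST {if}; in R→F D, the suffix after D is empty, so FOLLOW(D) ⊇ FOLLOW(R) = {$, else, if, then}. Thus FOLLOW(D) = {$, else, if, then}.
FOLLOW(F): in S→R then F else, F is followed by else with FIRST {else}; in R→F D, F is followed by D with FIRST {λ, else, if, then}; in R→F D, the suffix after F is nullable, so FOLLOW(F) ⊇ FOLLOW(R) = {$, else, if, then}; in F→then F, the suffix after F is empty (adds nothing new). Thus FOLLOW(F) = {$, else, if, then}.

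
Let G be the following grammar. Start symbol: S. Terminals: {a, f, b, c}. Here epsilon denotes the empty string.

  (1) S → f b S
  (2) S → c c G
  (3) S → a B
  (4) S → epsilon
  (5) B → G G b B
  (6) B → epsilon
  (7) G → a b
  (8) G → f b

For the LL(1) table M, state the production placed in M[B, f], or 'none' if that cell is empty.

FIRST(S): from S→f b S we get {f}; from S→c c G we get {c}; from S→a B we get {a}; from S→epsilon we get {epsilon}. So FIRST(S) = {epsilon, a, c, f}.
FIRST(G): from G→a b we get {a}; from G→f b we get {f}. So FIRST(G) = {a, f}.
FIRST(B): from B→G G b B we get {a, f}; from B→epsilon we get {epsilon}. So FIRST(B) = {epsilon, a, f}.
FOLLOW(S) includes $ since S is the start symbol.
FOLLOW(S): in S→f b S, the suffix after S is empty (adds nothing new). Thus FOLLOW(S) = {$}.
FOLLOW(B): in S→a B, the suffix after B is empty, so FOLLOW(B) ⊇ FOLLOW(S) = {$}; in B→G G b B, the suffix after B is empty (adds nothing new). Thus FOLLOW(B) = {$}.
For B → G G b B: FIRST(G G b B) = {a, f}, so it goes in M[B, t] for t ∈ {a, f}.
For B → epsilon: FIRST(epsilon) = {epsilon}, so it goes in M[B, t] for t ∈ {}; since epsilon ∈ FIRST, also for every t ∈ FOLLOW(B) = {$}.

B → G G b B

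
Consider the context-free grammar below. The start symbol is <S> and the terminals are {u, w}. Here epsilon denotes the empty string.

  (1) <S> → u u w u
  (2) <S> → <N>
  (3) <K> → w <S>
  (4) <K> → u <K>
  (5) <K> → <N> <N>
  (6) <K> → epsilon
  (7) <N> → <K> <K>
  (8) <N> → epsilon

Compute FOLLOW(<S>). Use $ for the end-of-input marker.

FIRST(<S>): from <S>→u u w u we get {u}; from <S>→<N> we get {epsilon, u, w}. So FIRST(<S>) = {epsilon, u, w}.
FIRST(<K>): from <K>→w <S> we get {w}; from <K>→u <K> we get {u}; from <K>→<N> <N> we get {epsilon, u, w}; from <K>→epsilon we get {epsilon}. So FIRST(<K>) = {epsilon, u, w}.
FIRST(<N>): from <N>→<K> <K> we get {epsilon, u, w}; from <N>→epsilon we get {epsilon}. So FIRST(<N>) = {epsilon, u, w}.
FOLLOW(<S>) includes $ since <S> is the start symbol.
FOLLOW(<S>): in <K>→w <S>, the suffix after <S> is empty, so FOLLOW(<S>) ⊇ FOLLOW(<K>) = {$, u, w}. Thus FOLLOW(<S>) = {$, u, w}.
FOLLOW(<K>): in <K>→u <K>, the suffix after <K> is empty (adds nothing new); in <N>→<K> <K> (occurrence 1), <K> is followed by <K> with FIRST {epsilon, u, w}; in <N>→<K> <K> (occurrence 1), the suffix after <K> is nullable, so FOLLOW(<K>) ⊇ FOLLOW(<N>) = {$, u, w}; in <N>→<K> <K> (occurrence 2), the suffix after <K> is empty, so FOLLOW(<K>) ⊇ FOLLOW(<N>) = {$, u, w}. Thus FOLLOW(<K>) = {$, u, w}.
FOLLOW(<N>): in <S>→<N>, the suffix after <N> is empty, so FOLLOW(<N>) ⊇ FOLLOW(<S>) = {$, u, w}; in <K>→<N> <N> (occurrence 1), <N> is followed by <N> with FIRST {epsilon, u, w}; in <K>→<N> <N> (occurrence 1), the suffix after <N> is nullable, so FOLLOW(<N>) ⊇ FOLLOW(<K>) = {$, u, w}; in <K>→<N> <N> (occurrence 2), the suffix after <N> is empty, so FOLLOW(<N>) ⊇ FOLLOW(<K>) = {$, u, w}. Thus FOLLOW(<N>) = {$, u, w}.

{$, u, w}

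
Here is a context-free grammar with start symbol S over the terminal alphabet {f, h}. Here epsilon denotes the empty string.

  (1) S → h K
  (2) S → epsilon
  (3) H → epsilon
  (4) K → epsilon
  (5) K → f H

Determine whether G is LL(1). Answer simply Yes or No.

FIRST(S) = {epsilon, h}
FIRST(H) = {epsilon}
FIRST(K) = {epsilon, f}
FOLLOW(S) = {$}
FOLLOW(H) = {$}
FOLLOW(K) = {$}
Each cell of M receives at most one production.

Yes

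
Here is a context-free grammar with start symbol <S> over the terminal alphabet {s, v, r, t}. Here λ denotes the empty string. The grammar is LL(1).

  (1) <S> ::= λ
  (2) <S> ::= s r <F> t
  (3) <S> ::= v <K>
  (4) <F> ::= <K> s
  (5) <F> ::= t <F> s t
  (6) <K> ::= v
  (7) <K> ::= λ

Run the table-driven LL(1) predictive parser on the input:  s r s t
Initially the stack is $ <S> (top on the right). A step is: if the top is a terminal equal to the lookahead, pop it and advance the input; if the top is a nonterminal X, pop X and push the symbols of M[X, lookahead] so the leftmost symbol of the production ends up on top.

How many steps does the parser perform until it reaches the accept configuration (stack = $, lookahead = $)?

7

     Stack        Input      Action
  1  $ <S>        s r s t $  expand <S> ::= s r <F> t
  2  $ t <F> r s  s r s t $  match s
  3  $ t <F> r    r s t $    match r
  4  $ t <F>      s t $      expand <F> ::= <K> s
  5  $ t s <K>    s t $      expand <K> ::= λ
  6  $ t s        s t $      match s
  7  $ t          t $        match t
Accept reached after 7 steps.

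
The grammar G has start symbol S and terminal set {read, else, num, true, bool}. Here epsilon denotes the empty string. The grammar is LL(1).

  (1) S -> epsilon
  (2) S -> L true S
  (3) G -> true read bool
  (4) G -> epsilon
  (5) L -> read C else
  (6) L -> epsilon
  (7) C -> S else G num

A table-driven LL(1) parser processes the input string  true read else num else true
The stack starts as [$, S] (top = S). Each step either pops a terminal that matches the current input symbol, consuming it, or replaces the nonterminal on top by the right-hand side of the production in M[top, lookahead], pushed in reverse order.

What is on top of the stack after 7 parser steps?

S

step 1: stack=$ S  input=true read else num else true $  — expand S -> L true S
step 2: stack=$ S true L  input=true read else num else true $  — expand L -> epsilon
step 3: stack=$ S true  input=true read else num else true $  — match true
step 4: stack=$ S  input=read else num else true $  — expand S -> L true S
step 5: stack=$ S true L  input=read else num else true $  — expand L -> read C else
step 6: stack=$ S true else C read  input=read else num else true $  — match read
step 7: stack=$ S true else C  input=else num else true $  — expand C -> S else G num
Stack after step 7: $ S true else num G else S (top = S).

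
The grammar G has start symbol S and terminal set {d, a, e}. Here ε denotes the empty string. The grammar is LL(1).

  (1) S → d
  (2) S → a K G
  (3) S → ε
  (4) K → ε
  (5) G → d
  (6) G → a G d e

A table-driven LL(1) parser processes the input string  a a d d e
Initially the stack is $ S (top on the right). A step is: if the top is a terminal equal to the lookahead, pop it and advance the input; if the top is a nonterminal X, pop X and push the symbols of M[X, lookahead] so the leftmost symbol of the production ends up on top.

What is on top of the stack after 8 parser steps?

e

     Stack      Input        Action
  1  $ S        a a d d e $  expand S → a K G
  2  $ G K a    a a d d e $  match a
  3  $ G K      a d d e $    expand K → ε
  4  $ G        a d d e $    expand G → a G d e
  5  $ e d G a  a d d e $    match a
  6  $ e d G    d d e $      expand G → d
  7  $ e d d    d d e $      match d
  8  $ e d      d e $        match d
Stack after step 8: $ e (top = e).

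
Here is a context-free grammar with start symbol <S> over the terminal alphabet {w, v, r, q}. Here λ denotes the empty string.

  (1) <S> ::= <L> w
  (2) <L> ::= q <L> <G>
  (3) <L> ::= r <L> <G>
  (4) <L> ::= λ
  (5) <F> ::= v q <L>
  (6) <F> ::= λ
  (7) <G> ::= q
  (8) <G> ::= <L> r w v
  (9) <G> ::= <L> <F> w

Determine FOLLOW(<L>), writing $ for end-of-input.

{q, r, v, w}

FIRST(<L>): from <L>::=q <L> <G> we get {q}; from <L>::=r <L> <G> we get {r}; from <L>::=λ we get {λ}. So FIRST(<L>) = {λ, q, r}.
FIRST(<F>): from <F>::=v q <L> we get {v}; from <F>::=λ we get {λ}. So FIRST(<F>) = {λ, v}.
FIRST(<S>): from <S>::=<L> w we get {q, r, w}. So FIRST(<S>) = {q, r, w}.
FIRST(<G>): from <G>::=q we get {q}; from <G>::=<L> r w v we get {q, r}; from <G>::=<L> <F> w we get {q, r, v, w}. So FIRST(<G>) = {q, r, v, w}.
FOLLOW(<S>) includes $ since <S> is the start symbol.
FOLLOW(<S>): <S> appears on no right-hand side. Thus FOLLOW(<S>) = {$}.
FOLLOW(<F>): in <G>::=<L> <F> w, <F> is followed by w with FIRST {w}. Thus FOLLOW(<F>) = {w}.
FOLLOW(<L>): in <S>::=<L> w, <L> is followed by w with FIRST {w}; in <L>::=q <L> <G>, <L> is followed by <G> with FIRST {q, r, v, w}; in <L>::=r <L> <G>, <L> is followed by <G> with FIRST {q, r, v, w}; in <F>::=v q <L>, the suffix after <L> is empty, so FOLLOW(<L>) ⊇ FOLLOW(<F>) = {w}; in <G>::=<L> r w v, <L> is followed by r w v with FIRST {r}; in <G>::=<L> <F> w, <L> is followed by <F> w with FIRST {v, w}. Thus FOLLOW(<L>) = {q, r, v, w}.
FOLLOW(<G>): in <L>::=q <L> <G>, the suffix after <G> is empty, so FOLLOW(<G>) ⊇ FOLLOW(<L>) = {q, r, v, w}; in <L>::=r <L> <G>, the suffix after <G> is empty, so FOLLOW(<G>) ⊇ FOLLOW(<L>) = {q, r, v, w}. Thus FOLLOW(<G>) = {q, r, v, w}.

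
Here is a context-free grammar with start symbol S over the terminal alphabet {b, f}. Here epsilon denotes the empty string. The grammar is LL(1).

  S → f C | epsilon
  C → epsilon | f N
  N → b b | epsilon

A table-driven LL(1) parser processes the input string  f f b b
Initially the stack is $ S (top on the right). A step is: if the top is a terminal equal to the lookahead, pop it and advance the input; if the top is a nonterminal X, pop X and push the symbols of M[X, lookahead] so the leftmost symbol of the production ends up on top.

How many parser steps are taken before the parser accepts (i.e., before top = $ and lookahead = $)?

7

     Stack  Input      Action
  1  $ S    f f b b $  expand S → f C
  2  $ C f  f f b b $  match f
  3  $ C    f b b $    expand C → f N
  4  $ N f  f b b $    match f
  5  $ N    b b $      expand N → b b
  6  $ b b  b b $      match b
  7  $ b    b $        match b
Accept reached after 7 steps.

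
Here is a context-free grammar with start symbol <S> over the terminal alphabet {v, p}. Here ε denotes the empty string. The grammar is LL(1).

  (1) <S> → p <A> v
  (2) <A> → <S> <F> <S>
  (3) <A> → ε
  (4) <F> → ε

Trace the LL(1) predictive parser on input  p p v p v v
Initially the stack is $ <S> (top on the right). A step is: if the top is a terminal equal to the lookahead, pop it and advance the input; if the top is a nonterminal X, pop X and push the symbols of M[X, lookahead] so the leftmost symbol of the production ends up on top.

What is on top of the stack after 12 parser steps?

step 1: stack=$ <S>  input=p p v p v v $  — expand <S> → p <A> v
step 2: stack=$ v <A> p  input=p p v p v v $  — match p
step 3: stack=$ v <A>  input=p v p v v $  — expand <A> → <S> <F> <S>
step 4: stack=$ v <S> <F> <S>  input=p v p v v $  — expand <S> → p <A> v
step 5: stack=$ v <S> <F> v <A> p  input=p v p v v $  — match p
step 6: stack=$ v <S> <F> v <A>  input=v p v v $  — expand <A> → ε
step 7: stack=$ v <S> <F> v  input=v p v v $  — match v
step 8: stack=$ v <S> <F>  input=p v v $  — expand <F> → ε
step 9: stack=$ v <S>  input=p v v $  — expand <S> → p <A> v
step 10: stack=$ v v <A> p  input=p v v $  — match p
step 11: stack=$ v v <A>  input=v v $  — expand <A> → ε
step 12: stack=$ v v  input=v v $  — match v
Stack after step 12: $ v (top = v).

v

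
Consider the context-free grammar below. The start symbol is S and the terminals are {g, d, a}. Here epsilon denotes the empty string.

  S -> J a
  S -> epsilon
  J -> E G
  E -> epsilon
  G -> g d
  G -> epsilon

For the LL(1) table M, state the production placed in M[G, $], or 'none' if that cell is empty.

none

FIRST(E) = {epsilon}
FIRST(G) = {epsilon, g}
FIRST(J) = {epsilon, g}  (via E G)
FIRST(S) = {epsilon, a, g}  (via J a)
FOLLOW(S) includes $ since S is the start symbol.
FOLLOW(J): in S->J a, J is followed by a with FIRST {a}. Thus FOLLOW(J) = {a}.
FOLLOW(G): in J->E G, the suffix after G is empty, so FOLLOW(G) ⊇ FOLLOW(J) = {a}. Thus FOLLOW(G) = {a}.
For G -> g d: FIRST(g d) = {g}, so it goes in M[G, t] for t ∈ {g}.
For G -> epsilon: FIRST(epsilon) = {epsilon}, so it goes in M[G, t] for t ∈ {}; since epsilon ∈ FIRST, also for every t ∈ FOLLOW(G) = {a}.
None of these place a production in M[G, $].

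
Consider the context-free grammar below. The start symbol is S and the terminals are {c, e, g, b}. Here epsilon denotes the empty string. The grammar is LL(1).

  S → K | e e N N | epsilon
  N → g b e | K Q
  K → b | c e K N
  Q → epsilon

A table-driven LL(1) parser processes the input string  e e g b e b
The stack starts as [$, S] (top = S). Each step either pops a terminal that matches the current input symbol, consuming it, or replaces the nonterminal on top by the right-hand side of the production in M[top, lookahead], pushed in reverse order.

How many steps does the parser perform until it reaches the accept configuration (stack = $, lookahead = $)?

11

step 1: stack=$ S  input=e e g b e b $  — expand S → e e N N
step 2: stack=$ N N e e  input=e e g b e b $  — match e
step 3: stack=$ N N e  input=e g b e b $  — match e
step 4: stack=$ N N  input=g b e b $  — expand N → g b e
step 5: stack=$ N e b g  input=g b e b $  — match g
step 6: stack=$ N e b  input=b e b $  — match b
step 7: stack=$ N e  input=e b $  — match e
step 8: stack=$ N  input=b $  — expand N → K Q
step 9: stack=$ Q K  input=b $  — expand K → b
step 10: stack=$ Q b  input=b $  — match b
step 11: stack=$ Q  input=$  — expand Q → epsilon
Accept reached after 11 steps.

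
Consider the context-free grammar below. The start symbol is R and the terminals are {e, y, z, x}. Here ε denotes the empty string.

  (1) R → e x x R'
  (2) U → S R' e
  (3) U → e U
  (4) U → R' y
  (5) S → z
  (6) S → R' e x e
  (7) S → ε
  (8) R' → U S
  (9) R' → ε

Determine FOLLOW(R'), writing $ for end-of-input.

{$, e, y}

FIRST(R) = {e}
FIRST(U) = {e, y, z}  (via S R' e, R' y)
FIRST(R') = {ε, e, y, z}  (via U S)
FIRST(S) = {ε, e, y, z}  (via R' e x e)
FOLLOW(R) includes $ since R is the start symbol.
FOLLOW(R): R appears on no right-hand side. Thus FOLLOW(R) = {$}.
FOLLOW(R'): in R→e x x R', the suffix after R' is empty, so FOLLOW(R') ⊇ FOLLOW(R) = {$}; in U→S R' e, R' is followed by e with FIRST {e}; in U→R' y, R' is followed by y with FIRST {y}; in S→R' e x e, R' is followed by e x e with FIRST {e}. Thus FOLLOW(R') = {$, e, y}.
FOLLOW(U): in U→e U, the suffix after U is empty (adds nothing new); in R'→U S, U is followed by S with FIRST {ε, e, y, z}; in R'→U S, the suffix after U is nullable, so FOLLOW(U) ⊇ FOLLOW(R') = {$, e, y}. Thus FOLLOW(U) = {$, e, y, z}.
FOLLOW(S): in U→S R' e, S is followed by R' e with FIRST {e, y, z}; in R'→U S, the suffix after S is empty, so FOLLOW(S) ⊇ FOLLOW(R') = {$, e, y}. Thus FOLLOW(S) = {$, e, y, z}.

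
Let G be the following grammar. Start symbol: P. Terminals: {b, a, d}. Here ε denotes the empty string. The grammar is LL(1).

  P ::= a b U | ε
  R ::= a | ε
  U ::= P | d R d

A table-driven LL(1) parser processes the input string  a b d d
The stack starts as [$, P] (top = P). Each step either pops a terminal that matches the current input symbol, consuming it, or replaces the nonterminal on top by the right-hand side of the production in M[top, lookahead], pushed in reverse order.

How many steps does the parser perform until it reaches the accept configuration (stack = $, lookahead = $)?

     Stack    Input      Action
  1  $ P      a b d d $  expand P ::= a b U
  2  $ U b a  a b d d $  match a
  3  $ U b    b d d $    match b
  4  $ U      d d $      expand U ::= d R d
  5  $ d R d  d d $      match d
  6  $ d R    d $        expand R ::= ε
  7  $ d      d $        match d
Accept reached after 7 steps.

7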